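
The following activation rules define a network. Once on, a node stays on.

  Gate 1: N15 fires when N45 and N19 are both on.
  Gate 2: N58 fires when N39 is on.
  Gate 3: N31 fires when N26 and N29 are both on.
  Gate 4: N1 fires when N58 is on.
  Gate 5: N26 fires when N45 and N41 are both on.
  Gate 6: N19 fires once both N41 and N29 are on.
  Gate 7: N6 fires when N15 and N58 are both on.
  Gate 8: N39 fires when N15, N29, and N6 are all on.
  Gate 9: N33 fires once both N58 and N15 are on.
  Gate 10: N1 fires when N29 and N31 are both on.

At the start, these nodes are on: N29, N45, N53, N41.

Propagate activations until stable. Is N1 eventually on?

Gate 5: N45 and N41 on → N26 on.
N26 and N29 are on, so N31 fires (Gate 3).
Gate 10: N29 and N31 on → N1 on.

Yes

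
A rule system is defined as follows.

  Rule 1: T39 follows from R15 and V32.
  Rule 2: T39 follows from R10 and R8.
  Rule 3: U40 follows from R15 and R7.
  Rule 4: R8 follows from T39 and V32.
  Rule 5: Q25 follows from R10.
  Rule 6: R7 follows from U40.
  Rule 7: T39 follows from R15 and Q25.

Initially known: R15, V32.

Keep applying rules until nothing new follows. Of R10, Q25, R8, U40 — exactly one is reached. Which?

From R15 and V32, Rule 1 gives T39.
T39 and V32 hold, so R8 follows (Rule 4).
No rule produces R10, and it is not given. Q25 would need R10 (Rule 5), but R10 is never established. U40 would need R15 and R7 (Rule 3), but R7 is never established.

R8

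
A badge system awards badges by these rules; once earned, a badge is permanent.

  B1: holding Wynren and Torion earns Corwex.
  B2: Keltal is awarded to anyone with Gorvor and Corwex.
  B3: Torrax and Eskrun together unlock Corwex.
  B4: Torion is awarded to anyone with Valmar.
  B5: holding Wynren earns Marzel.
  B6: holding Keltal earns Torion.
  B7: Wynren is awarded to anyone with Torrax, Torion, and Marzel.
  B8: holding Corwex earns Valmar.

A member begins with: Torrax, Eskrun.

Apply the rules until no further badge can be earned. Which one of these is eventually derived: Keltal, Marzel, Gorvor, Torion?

Torion

With Torrax and Eskrun, Corwex is earned (B3).
With Corwex, Valmar is earned (B8).
With Valmar, Torion is earned (B4).
Marzel would need Wynren (B5), but Wynren is never earned. Keltal would need Gorvor and Corwex (B2), but Gorvor is never earned. No rule produces Gorvor, and it is not given.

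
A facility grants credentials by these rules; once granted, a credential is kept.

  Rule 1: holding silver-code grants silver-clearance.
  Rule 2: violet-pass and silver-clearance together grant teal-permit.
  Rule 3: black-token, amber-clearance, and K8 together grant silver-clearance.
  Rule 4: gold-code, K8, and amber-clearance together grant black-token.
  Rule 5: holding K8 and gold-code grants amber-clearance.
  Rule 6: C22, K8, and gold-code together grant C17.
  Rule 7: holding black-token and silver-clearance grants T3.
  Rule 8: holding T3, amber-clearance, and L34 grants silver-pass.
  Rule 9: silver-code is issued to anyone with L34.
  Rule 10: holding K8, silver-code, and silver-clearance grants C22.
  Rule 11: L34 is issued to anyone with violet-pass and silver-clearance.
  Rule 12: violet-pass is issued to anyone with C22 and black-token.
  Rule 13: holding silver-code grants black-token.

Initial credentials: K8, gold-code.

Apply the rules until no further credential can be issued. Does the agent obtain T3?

Holding K8 and gold-code grants amber-clearance (Rule 5).
Holding gold-code, K8, and amber-clearance grants black-token (Rule 4).
Holding black-token, amber-clearance, and K8 grants silver-clearance (Rule 3).
Holding black-token and silver-clearance grants T3 (Rule 7).

Yes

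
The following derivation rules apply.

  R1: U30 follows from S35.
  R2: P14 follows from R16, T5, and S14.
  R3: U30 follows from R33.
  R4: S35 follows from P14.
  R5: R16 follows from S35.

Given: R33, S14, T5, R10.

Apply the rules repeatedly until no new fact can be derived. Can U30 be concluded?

From R33, R3 gives U30.

Yes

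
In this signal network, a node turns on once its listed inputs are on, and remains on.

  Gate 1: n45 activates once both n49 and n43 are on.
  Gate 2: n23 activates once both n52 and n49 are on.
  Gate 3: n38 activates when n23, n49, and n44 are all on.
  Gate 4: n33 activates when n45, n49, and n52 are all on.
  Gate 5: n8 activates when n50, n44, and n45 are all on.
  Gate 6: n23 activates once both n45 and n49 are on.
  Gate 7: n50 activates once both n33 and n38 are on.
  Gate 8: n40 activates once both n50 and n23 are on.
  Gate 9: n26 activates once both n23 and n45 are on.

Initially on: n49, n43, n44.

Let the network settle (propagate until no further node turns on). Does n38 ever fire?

Yes

n49 and n43 are on, so n45 activates (Gate 1).
n45 and n49 are on, so n23 activates (Gate 6).
Gate 3: n23, n49, and n44 on → n38 on.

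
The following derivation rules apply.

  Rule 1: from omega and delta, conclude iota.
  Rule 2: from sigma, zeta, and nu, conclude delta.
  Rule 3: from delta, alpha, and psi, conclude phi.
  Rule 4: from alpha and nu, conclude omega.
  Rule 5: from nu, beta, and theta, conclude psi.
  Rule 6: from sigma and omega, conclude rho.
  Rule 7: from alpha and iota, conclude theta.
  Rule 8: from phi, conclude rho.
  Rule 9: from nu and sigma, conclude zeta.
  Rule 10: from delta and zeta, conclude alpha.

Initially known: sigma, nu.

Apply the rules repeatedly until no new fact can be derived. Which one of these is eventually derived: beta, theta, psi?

From nu and sigma, Rule 9 gives zeta.
From sigma, zeta, and nu, Rule 2 gives delta.
From delta and zeta, Rule 10 gives alpha.
alpha and nu hold, so omega follows (Rule 4).
omega and delta hold, so iota follows (Rule 1).
From alpha and iota, Rule 7 gives theta.
psi would need nu, beta, and theta (Rule 5), but beta is never established. No rule produces beta, and it is not given.

theta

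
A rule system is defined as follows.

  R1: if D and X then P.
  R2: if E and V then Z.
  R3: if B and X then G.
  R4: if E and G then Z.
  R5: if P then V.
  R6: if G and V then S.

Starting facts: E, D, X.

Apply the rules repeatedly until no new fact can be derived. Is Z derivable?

From D and X, R1 gives P.
From P, R5 gives V.
From E and V, R2 gives Z.

Yes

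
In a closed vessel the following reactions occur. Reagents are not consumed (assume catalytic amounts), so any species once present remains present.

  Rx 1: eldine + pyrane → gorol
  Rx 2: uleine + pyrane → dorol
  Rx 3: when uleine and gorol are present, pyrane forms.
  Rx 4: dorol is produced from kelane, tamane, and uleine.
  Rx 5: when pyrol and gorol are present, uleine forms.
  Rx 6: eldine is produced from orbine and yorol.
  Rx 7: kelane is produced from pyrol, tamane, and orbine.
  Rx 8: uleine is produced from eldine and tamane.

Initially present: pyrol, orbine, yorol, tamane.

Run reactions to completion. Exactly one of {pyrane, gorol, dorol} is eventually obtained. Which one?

dorol

orbine and yorol present → eldine forms (Rx 6).
pyrol, tamane, and orbine present → kelane forms (Rx 7).
eldine and tamane present → uleine forms (Rx 8).
kelane, tamane, and uleine present → dorol forms (Rx 4).
pyrane would need uleine and gorol (Rx 3), but gorol never forms. gorol would need eldine and pyrane (Rx 1), but pyrane never forms.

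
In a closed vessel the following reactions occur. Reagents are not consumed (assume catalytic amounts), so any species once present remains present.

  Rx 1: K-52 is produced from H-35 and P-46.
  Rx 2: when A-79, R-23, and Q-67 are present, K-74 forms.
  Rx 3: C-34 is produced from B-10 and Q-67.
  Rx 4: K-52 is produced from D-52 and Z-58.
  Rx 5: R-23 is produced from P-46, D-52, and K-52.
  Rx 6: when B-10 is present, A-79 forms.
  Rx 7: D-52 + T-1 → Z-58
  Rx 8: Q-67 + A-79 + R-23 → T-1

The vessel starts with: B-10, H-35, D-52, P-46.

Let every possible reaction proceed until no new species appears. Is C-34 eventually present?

C-34 would need B-10 and Q-67 (Rx 3), but Q-67 never forms.

No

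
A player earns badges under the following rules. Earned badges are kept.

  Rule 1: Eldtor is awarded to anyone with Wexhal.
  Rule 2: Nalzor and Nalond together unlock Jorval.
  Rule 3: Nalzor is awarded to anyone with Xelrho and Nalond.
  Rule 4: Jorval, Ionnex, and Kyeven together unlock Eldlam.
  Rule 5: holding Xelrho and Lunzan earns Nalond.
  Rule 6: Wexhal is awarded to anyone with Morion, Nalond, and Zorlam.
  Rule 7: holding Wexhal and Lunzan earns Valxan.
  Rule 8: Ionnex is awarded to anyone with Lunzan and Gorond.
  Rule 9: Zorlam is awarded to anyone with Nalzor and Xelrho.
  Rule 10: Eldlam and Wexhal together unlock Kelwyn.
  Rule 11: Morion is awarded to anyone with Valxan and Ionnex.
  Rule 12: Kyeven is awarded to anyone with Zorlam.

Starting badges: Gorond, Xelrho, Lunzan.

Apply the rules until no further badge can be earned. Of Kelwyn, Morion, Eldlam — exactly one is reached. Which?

With Lunzan and Gorond, Ionnex is earned (Rule 8).
With Xelrho and Lunzan, Nalond is earned (Rule 5).
With Xelrho and Nalond, Nalzor is earned (Rule 3).
With Nalzor and Nalond, Jorval is earned (Rule 2).
With Nalzor and Xelrho, Zorlam is earned (Rule 9).
With Zorlam, Kyeven is earned (Rule 12).
With Jorval, Ionnex, and Kyeven, Eldlam is earned (Rule 4).
Kelwyn would need Eldlam and Wexhal (Rule 10), but Wexhal is never earned. Morion would need Valxan and Ionnex (Rule 11), but Valxan is never earned.

Eldlam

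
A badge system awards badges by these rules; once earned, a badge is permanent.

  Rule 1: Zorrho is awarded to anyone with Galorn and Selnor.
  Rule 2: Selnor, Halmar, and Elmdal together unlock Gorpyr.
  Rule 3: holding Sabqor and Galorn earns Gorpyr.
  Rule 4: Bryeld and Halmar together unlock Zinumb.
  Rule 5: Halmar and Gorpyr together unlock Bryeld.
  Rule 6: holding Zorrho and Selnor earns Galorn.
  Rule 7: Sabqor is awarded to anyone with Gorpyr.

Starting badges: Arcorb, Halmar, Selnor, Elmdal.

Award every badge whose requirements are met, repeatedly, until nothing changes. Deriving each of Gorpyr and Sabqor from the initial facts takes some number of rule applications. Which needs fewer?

Gorpyr

Gorpyr: With Selnor, Halmar, and Elmdal, Gorpyr is earned (Rule 2). [1 rule application]
Sabqor: With Selnor, Halmar, and Elmdal, Gorpyr is earned (Rule 2). With Gorpyr, Sabqor is earned (Rule 7). [2 rule applications]
Gorpyr needs fewer.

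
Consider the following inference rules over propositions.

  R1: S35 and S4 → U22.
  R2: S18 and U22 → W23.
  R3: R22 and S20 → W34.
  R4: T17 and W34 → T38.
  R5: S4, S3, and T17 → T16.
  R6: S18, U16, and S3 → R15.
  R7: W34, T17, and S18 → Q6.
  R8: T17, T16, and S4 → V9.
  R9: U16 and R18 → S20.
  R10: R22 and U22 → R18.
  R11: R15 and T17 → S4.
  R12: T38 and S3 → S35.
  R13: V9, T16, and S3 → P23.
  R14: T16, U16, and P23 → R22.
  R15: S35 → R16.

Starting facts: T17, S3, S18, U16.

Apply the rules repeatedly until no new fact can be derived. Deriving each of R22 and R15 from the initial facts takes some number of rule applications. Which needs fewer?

R15: S18, U16, and S3 hold, so R15 follows (R6). [1 rule application]
R22: From S18, U16, and S3, R6 gives R15. R15 and T17 hold, so S4 follows (R11). From S4, S3, and T17, R5 gives T16. From T17, T16, and S4, R8 gives V9. V9, T16, and S3 hold, so P23 follows (R13). T16, U16, and P23 hold, so R22 follows (R14). [6 rule applications]
R15 needs fewer.

R15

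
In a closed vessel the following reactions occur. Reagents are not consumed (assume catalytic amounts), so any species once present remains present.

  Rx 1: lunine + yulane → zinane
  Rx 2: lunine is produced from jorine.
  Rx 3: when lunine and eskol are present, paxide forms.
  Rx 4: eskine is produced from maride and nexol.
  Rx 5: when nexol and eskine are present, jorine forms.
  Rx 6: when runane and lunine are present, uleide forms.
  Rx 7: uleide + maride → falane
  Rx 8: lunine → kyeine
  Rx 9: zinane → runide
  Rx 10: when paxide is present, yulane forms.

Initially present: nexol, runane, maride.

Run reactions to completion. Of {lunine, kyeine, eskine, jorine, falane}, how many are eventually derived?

maride and nexol present → eskine forms (Rx 4).
nexol and eskine present → jorine forms (Rx 5).
jorine present → lunine forms (Rx 2).
runane and lunine present → uleide forms (Rx 6).
lunine present → kyeine forms (Rx 8).
uleide and maride present → falane forms (Rx 7).
lunine: reached.
kyeine: reached.
eskine: reached.
jorine: reached.
falane: reached.
All 5 are reached.

5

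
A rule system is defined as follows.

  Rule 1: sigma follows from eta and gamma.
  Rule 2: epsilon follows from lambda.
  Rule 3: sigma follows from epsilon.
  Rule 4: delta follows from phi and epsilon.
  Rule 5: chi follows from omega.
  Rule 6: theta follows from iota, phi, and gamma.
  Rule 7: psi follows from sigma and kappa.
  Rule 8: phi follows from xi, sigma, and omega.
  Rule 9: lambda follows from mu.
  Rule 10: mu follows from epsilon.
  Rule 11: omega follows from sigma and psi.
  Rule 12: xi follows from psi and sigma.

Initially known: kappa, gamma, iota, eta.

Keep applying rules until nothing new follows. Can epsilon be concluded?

No

epsilon would need lambda (Rule 2), but lambda is never established.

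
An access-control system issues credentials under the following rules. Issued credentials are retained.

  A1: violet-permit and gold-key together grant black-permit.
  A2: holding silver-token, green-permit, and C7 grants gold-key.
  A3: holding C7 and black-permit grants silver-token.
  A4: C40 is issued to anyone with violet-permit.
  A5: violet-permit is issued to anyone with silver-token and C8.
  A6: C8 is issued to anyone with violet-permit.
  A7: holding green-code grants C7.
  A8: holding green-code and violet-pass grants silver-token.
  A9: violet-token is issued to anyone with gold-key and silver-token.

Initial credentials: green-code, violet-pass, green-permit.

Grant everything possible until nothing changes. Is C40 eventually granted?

No

C40 would need violet-permit (A4), but violet-permit is never granted.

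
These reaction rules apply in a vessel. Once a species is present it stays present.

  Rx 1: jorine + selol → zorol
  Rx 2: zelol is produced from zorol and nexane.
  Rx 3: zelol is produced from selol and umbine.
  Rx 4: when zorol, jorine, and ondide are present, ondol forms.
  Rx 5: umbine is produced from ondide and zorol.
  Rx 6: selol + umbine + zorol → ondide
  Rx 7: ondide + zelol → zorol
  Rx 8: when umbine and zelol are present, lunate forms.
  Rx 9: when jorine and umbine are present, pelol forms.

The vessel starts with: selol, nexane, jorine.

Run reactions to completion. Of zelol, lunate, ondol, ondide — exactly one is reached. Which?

zelol

jorine and selol present → zorol forms (Rx 1).
zorol and nexane present → zelol forms (Rx 2).
ondide would need selol, umbine, and zorol (Rx 6), but umbine never forms. lunate would need umbine and zelol (Rx 8), but umbine never forms. ondol would need zorol, jorine, and ondide (Rx 4), but ondide never forms.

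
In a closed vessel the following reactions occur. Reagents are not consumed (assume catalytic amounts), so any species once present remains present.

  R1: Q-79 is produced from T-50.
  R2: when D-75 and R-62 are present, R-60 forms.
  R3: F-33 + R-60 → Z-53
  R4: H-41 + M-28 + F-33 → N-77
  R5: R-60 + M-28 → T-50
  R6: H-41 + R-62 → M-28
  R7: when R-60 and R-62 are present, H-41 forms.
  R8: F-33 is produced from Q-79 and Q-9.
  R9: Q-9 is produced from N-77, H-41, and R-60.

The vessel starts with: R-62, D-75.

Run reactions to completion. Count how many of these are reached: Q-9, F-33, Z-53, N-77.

Q-9 would need N-77, H-41, and R-60 (R9), but N-77 never forms.
F-33 would need Q-79 and Q-9 (R8), but Q-9 never forms.
Z-53 would need F-33 and R-60 (R3), but F-33 never forms.
N-77 would need H-41, M-28, and F-33 (R4), but F-33 never forms.
None of the 4 are reached.

0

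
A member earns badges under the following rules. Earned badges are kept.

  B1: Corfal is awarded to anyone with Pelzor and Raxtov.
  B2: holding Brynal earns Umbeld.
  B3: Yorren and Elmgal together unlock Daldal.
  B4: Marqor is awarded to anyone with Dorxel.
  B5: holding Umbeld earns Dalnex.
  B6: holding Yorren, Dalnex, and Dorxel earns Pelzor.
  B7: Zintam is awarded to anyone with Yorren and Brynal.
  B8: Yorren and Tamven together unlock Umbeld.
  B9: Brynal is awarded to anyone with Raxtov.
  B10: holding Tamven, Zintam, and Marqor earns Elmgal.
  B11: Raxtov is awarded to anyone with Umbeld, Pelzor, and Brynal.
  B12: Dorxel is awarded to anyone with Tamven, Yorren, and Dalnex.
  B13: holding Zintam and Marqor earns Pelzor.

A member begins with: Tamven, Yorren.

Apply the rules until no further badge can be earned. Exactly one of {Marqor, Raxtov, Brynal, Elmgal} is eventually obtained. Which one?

With Yorren and Tamven, Umbeld is earned (B8).
With Umbeld, Dalnex is earned (B5).
With Tamven, Yorren, and Dalnex, Dorxel is earned (B12).
With Dorxel, Marqor is earned (B4).
Elmgal would need Tamven, Zintam, and Marqor (B10), but Zintam is never earned. Raxtov would need Umbeld, Pelzor, and Brynal (B11), but Brynal is never earned. Brynal would need Raxtov (B9), but Raxtov is never earned.

Marqor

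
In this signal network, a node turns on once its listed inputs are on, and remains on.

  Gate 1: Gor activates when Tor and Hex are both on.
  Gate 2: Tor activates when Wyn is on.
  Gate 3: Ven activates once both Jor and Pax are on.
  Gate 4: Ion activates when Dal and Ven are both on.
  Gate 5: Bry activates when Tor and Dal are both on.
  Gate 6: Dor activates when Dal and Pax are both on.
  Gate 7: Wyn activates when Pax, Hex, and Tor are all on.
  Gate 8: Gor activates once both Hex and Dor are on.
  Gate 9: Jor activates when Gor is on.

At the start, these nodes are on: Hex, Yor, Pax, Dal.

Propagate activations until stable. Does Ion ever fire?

Yes

Dal and Pax are on, so Dor activates (Gate 6).
Hex and Dor are on, so Gor activates (Gate 8).
Gor is on, so Jor activates (Gate 9).
Jor and Pax are on, so Ven activates (Gate 3).
Dal and Ven are on, so Ion activates (Gate 4).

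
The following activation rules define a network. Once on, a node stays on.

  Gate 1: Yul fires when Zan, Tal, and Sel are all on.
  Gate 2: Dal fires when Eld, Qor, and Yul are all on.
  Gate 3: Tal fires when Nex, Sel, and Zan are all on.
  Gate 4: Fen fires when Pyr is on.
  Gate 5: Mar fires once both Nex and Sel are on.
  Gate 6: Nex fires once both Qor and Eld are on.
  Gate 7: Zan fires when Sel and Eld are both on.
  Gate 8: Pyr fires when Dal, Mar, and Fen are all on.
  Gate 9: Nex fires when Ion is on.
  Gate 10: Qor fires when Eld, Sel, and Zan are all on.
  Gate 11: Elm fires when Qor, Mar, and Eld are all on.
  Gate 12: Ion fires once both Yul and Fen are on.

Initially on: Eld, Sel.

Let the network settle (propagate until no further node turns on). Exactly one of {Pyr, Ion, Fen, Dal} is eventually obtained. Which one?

Dal

Gate 7: Sel and Eld on → Zan on.
Gate 10: Eld, Sel, and Zan on → Qor on.
Qor and Eld are on, so Nex fires (Gate 6).
Gate 3: Nex, Sel, and Zan on → Tal on.
Gate 1: Zan, Tal, and Sel on → Yul on.
Gate 2: Eld, Qor, and Yul on → Dal on.
Pyr would need Dal, Mar, and Fen (Gate 8), but Fen never turns on. Fen would need Pyr (Gate 4), but Pyr never turns on. Ion would need Yul and Fen (Gate 12), but Fen never turns on.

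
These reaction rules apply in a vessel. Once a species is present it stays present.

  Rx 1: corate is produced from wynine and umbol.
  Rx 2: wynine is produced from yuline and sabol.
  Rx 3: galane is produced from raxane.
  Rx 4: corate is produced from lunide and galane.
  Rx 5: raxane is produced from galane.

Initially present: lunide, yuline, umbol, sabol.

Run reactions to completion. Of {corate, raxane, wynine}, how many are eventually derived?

yuline and sabol present → wynine forms (Rx 2).
wynine and umbol present → corate forms (Rx 1).
corate: reached.
raxane would need galane (Rx 5), but galane never forms.
wynine: reached.
Reached: corate and wynine — 2 of the 3.

2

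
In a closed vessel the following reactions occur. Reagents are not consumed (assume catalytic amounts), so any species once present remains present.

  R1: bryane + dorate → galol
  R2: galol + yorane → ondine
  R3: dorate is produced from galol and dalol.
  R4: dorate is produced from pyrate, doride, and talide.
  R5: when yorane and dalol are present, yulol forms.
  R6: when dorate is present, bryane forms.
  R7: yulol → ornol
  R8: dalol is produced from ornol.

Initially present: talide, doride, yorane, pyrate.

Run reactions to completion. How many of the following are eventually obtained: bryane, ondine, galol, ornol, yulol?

pyrate, doride, and talide present → dorate forms (R4).
dorate present → bryane forms (R6).
bryane and dorate present → galol forms (R1).
galol and yorane present → ondine forms (R2).
bryane: reached.
ondine: reached.
galol: reached.
ornol would need yulol (R7), but yulol never forms.
yulol would need yorane and dalol (R5), but dalol never forms.
Reached: bryane, ondine, and galol — 3 of the 5.

3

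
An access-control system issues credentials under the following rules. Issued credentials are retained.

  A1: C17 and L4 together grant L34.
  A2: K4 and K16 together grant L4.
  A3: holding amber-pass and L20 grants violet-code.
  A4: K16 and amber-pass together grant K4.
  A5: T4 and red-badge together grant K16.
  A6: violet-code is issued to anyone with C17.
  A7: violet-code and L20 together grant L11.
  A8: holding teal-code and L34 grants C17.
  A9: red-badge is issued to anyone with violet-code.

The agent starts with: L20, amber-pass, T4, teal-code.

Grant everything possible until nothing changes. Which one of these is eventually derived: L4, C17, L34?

Holding amber-pass and L20 grants violet-code (A3).
Holding violet-code grants red-badge (A9).
Holding T4 and red-badge grants K16 (A5).
Holding K16 and amber-pass grants K4 (A4).
Holding K4 and K16 grants L4 (A2).
C17 would need teal-code and L34 (A8), but L34 is never granted. L34 would need C17 and L4 (A1), but C17 is never granted.

L4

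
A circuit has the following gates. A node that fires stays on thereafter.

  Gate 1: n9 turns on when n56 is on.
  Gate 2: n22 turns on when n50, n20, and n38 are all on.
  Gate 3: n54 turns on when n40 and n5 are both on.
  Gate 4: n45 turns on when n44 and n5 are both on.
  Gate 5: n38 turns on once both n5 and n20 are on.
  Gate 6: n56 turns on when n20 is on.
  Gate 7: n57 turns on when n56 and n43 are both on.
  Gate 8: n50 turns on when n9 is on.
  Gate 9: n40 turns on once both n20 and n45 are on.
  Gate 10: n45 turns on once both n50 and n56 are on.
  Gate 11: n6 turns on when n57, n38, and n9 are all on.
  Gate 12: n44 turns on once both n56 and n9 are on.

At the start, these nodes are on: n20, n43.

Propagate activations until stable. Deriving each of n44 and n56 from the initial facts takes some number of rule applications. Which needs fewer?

n56

n56: n20 is on, so n56 turns on (Gate 6). [1 rule application]
n44: n20 is on, so n56 turns on (Gate 6). Gate 1: n56 on → n9 on. n56 and n9 are on, so n44 turns on (Gate 12). [3 rule applications]
n56 needs fewer.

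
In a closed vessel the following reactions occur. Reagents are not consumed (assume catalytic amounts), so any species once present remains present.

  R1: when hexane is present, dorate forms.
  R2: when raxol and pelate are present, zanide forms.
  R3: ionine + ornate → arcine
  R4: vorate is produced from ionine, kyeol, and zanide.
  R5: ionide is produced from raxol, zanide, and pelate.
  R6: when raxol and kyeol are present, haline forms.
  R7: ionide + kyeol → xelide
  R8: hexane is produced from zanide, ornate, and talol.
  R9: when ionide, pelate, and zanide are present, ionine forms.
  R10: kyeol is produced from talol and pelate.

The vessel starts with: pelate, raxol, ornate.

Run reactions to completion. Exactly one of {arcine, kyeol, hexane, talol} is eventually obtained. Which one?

raxol and pelate present → zanide forms (R2).
raxol, zanide, and pelate present → ionide forms (R5).
ionide, pelate, and zanide present → ionine forms (R9).
ionine and ornate present → arcine forms (R3).
hexane would need zanide, ornate, and talol (R8), but talol never forms. kyeol would need talol and pelate (R10), but talol never forms. No rule produces talol, and it is not given.

arcine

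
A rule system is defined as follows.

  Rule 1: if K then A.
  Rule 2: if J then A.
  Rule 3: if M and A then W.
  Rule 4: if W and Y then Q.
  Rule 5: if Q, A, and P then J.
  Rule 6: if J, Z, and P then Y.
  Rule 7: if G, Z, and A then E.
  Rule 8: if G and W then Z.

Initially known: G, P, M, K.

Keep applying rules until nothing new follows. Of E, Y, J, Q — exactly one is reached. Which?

From K, Rule 1 gives A.
M and A hold, so W follows (Rule 3).
G and W hold, so Z follows (Rule 8).
From G, Z, and A, Rule 7 gives E.
Y would need J, Z, and P (Rule 6), but J is never established. J would need Q, A, and P (Rule 5), but Q is never established. Q would need W and Y (Rule 4), but Y is never established.

E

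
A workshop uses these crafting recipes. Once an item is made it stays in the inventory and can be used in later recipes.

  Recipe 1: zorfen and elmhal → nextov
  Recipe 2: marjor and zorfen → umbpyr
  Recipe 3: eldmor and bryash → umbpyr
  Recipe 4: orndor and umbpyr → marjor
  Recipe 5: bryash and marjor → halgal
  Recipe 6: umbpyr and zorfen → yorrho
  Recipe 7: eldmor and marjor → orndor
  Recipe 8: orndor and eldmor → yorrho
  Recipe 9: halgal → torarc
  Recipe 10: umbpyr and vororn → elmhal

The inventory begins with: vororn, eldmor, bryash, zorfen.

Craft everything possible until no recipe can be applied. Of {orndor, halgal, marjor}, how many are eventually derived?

0

orndor would need eldmor and marjor (Recipe 7), but marjor is never obtained.
halgal would need bryash and marjor (Recipe 5), but marjor is never obtained.
marjor would need orndor and umbpyr (Recipe 4), but orndor is never obtained.
None of the 3 are reached.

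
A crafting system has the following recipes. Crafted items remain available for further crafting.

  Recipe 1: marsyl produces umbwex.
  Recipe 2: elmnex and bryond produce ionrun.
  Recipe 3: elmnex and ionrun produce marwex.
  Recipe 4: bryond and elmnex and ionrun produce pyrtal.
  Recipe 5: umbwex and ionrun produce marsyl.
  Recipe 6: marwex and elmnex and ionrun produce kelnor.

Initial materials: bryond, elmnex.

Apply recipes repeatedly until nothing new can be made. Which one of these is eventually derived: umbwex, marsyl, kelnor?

kelnor

elmnex and bryond → ionrun (Recipe 2).
elmnex and ionrun → marwex (Recipe 3).
Using Recipe 6, marwex, elmnex, and ionrun make kelnor.
marsyl would need umbwex and ionrun (Recipe 5), but umbwex is never obtained. umbwex would need marsyl (Recipe 1), but marsyl is never obtained.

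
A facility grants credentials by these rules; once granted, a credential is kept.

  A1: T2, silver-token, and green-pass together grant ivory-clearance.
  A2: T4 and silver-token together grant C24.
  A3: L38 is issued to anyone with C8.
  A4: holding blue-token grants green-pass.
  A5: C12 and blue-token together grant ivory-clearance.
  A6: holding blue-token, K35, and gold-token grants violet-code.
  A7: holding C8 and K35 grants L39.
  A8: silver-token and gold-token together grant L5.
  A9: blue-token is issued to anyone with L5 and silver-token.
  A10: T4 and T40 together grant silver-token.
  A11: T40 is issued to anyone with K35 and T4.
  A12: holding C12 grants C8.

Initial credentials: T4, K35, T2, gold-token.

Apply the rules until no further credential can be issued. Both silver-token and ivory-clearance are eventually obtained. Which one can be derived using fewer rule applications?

silver-token: Holding K35 and T4 grants T40 (A11). Holding T4 and T40 grants silver-token (A10). [2 rule applications]
ivory-clearance: Holding K35 and T4 grants T40 (A11). Holding T4 and T40 grants silver-token (A10). Holding silver-token and gold-token grants L5 (A8). Holding L5 and silver-token grants blue-token (A9). Holding blue-token grants green-pass (A4). Holding T2, silver-token, and green-pass grants ivory-clearance (A1). [6 rule applications]
silver-token needs fewer.

silver-token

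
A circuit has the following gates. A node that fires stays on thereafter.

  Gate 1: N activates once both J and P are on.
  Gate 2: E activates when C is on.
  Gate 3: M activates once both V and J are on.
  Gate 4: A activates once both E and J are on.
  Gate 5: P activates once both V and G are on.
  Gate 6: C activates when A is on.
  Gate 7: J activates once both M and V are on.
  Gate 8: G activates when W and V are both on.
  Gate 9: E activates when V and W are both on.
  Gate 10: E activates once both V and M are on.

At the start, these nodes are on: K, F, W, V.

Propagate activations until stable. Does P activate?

Yes

Gate 8: W and V on → G on.
V and G are on, so P activates (Gate 5).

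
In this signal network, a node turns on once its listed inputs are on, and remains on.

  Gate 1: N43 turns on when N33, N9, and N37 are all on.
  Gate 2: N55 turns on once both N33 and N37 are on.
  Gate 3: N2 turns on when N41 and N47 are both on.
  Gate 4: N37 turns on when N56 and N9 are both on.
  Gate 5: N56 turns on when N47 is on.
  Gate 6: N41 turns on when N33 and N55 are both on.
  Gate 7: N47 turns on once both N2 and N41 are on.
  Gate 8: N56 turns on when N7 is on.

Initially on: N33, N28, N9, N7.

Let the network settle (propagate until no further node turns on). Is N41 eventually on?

Yes

N7 is on, so N56 turns on (Gate 8).
N56 and N9 are on, so N37 turns on (Gate 4).
Gate 2: N33 and N37 on → N55 on.
Gate 6: N33 and N55 on → N41 on.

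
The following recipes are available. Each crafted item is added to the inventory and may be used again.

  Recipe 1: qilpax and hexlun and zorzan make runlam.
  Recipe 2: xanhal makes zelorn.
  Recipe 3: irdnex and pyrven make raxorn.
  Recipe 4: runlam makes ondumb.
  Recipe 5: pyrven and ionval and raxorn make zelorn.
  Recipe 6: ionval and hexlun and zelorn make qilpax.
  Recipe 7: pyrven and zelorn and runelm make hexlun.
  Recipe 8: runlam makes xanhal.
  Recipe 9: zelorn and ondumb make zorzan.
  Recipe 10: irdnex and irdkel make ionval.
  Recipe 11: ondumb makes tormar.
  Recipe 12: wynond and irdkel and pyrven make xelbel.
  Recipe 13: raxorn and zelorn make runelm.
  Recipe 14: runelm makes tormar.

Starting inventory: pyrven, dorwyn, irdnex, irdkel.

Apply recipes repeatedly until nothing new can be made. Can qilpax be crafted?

Using Recipe 3, irdnex and pyrven make raxorn.
Using Recipe 10, irdnex and irdkel make ionval.
Using Recipe 5, pyrven, ionval, and raxorn make zelorn.
Using Recipe 13, raxorn and zelorn make runelm.
pyrven and zelorn and runelm → hexlun (Recipe 7).
ionval and hexlun and zelorn → qilpax (Recipe 6).

Yes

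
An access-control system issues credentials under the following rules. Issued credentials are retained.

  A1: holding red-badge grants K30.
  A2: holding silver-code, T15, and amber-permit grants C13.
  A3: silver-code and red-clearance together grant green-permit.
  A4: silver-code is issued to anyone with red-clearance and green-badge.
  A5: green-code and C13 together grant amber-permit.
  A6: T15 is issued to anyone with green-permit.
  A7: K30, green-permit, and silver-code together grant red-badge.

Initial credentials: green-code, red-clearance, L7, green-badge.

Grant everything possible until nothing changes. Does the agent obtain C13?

C13 would need silver-code, T15, and amber-permit (A2), but amber-permit is never granted.

No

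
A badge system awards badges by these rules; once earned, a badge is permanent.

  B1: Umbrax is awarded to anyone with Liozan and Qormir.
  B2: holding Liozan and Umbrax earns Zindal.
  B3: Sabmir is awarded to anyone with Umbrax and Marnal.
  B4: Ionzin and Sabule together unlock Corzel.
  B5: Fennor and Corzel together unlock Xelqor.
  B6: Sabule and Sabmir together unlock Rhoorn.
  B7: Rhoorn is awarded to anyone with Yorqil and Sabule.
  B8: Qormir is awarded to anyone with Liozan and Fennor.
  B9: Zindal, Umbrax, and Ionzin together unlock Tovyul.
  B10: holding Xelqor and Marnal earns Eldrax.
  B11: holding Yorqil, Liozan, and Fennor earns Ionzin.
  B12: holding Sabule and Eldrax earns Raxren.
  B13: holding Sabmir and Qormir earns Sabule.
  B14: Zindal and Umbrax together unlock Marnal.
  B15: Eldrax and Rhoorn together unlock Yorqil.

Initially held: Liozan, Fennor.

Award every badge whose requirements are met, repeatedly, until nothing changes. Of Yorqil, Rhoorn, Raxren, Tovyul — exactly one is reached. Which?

Rhoorn

With Liozan and Fennor, Qormir is earned (B8).
With Liozan and Qormir, Umbrax is earned (B1).
With Liozan and Umbrax, Zindal is earned (B2).
With Zindal and Umbrax, Marnal is earned (B14).
With Umbrax and Marnal, Sabmir is earned (B3).
With Sabmir and Qormir, Sabule is earned (B13).
With Sabule and Sabmir, Rhoorn is earned (B6).
Yorqil would need Eldrax and Rhoorn (B15), but Eldrax is never earned. Tovyul would need Zindal, Umbrax, and Ionzin (B9), but Ionzin is never earned. Raxren would need Sabule and Eldrax (B12), but Eldrax is never earned.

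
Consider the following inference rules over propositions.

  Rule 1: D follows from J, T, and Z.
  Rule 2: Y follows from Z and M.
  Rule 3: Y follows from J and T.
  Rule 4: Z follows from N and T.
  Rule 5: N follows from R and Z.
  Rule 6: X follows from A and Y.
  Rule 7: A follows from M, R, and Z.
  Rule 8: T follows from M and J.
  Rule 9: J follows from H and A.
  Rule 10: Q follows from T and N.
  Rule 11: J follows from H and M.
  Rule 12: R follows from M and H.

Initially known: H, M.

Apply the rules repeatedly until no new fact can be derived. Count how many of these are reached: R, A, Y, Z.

From M and H, Rule 12 gives R.
From H and M, Rule 11 gives J.
From M and J, Rule 8 gives T.
J and T hold, so Y follows (Rule 3).
R: reached.
A would need M, R, and Z (Rule 7), but Z is never established.
Y: reached.
Z would need N and T (Rule 4), but N is never established.
Reached: R and Y — 2 of the 4.

2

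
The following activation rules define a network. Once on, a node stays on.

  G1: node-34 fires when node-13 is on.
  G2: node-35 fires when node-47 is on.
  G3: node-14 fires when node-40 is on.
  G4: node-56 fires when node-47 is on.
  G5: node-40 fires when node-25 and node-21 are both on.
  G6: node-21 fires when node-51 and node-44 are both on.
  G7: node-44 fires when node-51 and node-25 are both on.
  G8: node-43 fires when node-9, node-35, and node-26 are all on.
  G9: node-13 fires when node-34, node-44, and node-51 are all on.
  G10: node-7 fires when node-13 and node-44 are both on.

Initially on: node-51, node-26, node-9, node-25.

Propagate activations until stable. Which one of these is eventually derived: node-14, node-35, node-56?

node-51 and node-25 are on, so node-44 fires (G7).
G6: node-51 and node-44 on → node-21 on.
G5: node-25 and node-21 on → node-40 on.
G3: node-40 on → node-14 on.
node-56 would need node-47 (G4), but node-47 never turns on. node-35 would need node-47 (G2), but node-47 never turns on.

node-14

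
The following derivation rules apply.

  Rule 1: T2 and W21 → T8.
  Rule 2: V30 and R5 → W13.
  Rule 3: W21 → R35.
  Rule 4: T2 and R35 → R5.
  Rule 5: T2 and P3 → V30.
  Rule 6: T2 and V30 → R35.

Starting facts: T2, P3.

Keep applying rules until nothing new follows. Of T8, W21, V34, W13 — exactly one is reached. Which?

W13

T2 and P3 hold, so V30 follows (Rule 5).
T2 and V30 hold, so R35 follows (Rule 6).
T2 and R35 hold, so R5 follows (Rule 4).
V30 and R5 hold, so W13 follows (Rule 2).
No rule produces W21, and it is not given. No rule produces V34, and it is not given. T8 would need T2 and W21 (Rule 1), but W21 is never established.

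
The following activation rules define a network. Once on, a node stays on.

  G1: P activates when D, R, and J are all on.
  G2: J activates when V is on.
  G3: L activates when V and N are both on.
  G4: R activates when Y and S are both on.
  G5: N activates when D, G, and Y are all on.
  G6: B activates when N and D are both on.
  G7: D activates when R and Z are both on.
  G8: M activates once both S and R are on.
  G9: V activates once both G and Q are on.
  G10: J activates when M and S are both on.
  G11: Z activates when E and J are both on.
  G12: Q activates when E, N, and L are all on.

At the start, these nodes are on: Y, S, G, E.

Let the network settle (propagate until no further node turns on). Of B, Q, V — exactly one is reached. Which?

Y and S are on, so R activates (G4).
S and R are on, so M activates (G8).
G10: M and S on → J on.
E and J are on, so Z activates (G11).
R and Z are on, so D activates (G7).
D, G, and Y are on, so N activates (G5).
N and D are on, so B activates (G6).
Q would need E, N, and L (G12), but L never turns on. V would need G and Q (G9), but Q never turns on.

B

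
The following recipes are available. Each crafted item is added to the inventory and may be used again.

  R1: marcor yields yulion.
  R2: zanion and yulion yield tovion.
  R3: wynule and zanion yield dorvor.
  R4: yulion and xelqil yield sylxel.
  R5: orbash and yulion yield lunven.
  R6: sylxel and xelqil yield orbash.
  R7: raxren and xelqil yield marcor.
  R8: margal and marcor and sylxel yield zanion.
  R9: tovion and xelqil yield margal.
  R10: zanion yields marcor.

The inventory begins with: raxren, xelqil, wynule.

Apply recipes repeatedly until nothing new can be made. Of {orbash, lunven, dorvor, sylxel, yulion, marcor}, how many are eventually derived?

raxren and xelqil → marcor (R7).
Using R1, marcor makes yulion.
yulion and xelqil → sylxel (R4).
sylxel and xelqil → orbash (R6).
orbash and yulion → lunven (R5).
orbash: reached.
lunven: reached.
dorvor would need wynule and zanion (R3), but zanion is never obtained.
sylxel: reached.
yulion: reached.
marcor: reached.
Reached: orbash, lunven, sylxel, yulion, and marcor — 5 of the 6.

5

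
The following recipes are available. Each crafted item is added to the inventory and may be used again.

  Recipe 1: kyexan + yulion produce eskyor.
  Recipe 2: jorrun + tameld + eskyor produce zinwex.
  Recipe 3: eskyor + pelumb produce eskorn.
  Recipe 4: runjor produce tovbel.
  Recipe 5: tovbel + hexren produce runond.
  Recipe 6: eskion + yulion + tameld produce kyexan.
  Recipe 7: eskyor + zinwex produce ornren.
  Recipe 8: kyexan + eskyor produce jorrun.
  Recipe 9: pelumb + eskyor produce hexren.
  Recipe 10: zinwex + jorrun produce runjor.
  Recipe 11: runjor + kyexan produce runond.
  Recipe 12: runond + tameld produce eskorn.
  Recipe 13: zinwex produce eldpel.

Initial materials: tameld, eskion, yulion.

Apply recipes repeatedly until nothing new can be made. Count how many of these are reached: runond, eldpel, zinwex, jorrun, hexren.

4

Using Recipe 6, eskion, yulion, and tameld make kyexan.
kyexan + yulion → eskyor (Recipe 1).
kyexan + eskyor → jorrun (Recipe 8).
Using Recipe 2, jorrun, tameld, and eskyor make zinwex.
Using Recipe 13, zinwex makes eldpel.
zinwex + jorrun → runjor (Recipe 10).
runjor + kyexan → runond (Recipe 11).
runond: reached.
eldpel: reached.
zinwex: reached.
jorrun: reached.
hexren would need pelumb and eskyor (Recipe 9), but pelumb is never obtained.
Reached: runond, eldpel, zinwex, and jorrun — 4 of the 5.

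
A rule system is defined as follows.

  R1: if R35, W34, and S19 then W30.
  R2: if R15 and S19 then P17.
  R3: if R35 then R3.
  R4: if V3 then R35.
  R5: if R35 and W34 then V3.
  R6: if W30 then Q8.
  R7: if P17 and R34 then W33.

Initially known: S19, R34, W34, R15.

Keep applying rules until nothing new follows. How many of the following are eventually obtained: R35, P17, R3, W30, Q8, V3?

R15 and S19 hold, so P17 follows (R2).
R35 would need V3 (R4), but V3 is never established.
P17: reached.
R3 would need R35 (R3), but R35 is never established.
W30 would need R35, W34, and S19 (R1), but R35 is never established.
Q8 would need W30 (R6), but W30 is never established.
V3 would need R35 and W34 (R5), but R35 is never established.
Reached: P17 — 1 of the 6.

1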